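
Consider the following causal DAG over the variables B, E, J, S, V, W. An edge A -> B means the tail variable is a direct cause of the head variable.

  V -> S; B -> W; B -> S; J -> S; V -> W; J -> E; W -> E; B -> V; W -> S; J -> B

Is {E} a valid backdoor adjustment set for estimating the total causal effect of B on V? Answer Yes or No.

Backdoor paths from B to V (paths whose first edge points into B):
  P1: B <- J -> S <- V
  P2: B <- J -> S <- W <- V
  P3: B <- J -> E <- W <- V
  P4: B <- J -> E <- W -> S <- V
Condition 1 (no descendant of B in the set): FAILS — E is a descendant of B.
Condition 2 (every backdoor path blocked by {E}):
  P1: blocked at collider S (neither it nor any descendant is in the conditioning set).
  P2: blocked at collider S (neither it nor any descendant is in the conditioning set).
  P3: open — collider(s) E are conditioned on (or have a conditioned descendant) and no non-collider on the path is in the set.
  P4: blocked at collider S (neither it nor any descendant is in the conditioning set).
{E} does not satisfy the backdoor criterion.

No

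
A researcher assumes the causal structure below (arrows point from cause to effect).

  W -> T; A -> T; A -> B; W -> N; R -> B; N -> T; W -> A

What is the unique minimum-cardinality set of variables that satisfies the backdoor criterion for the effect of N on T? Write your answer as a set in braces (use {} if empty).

{W}

Variables eligible for adjustment (non-descendants of N, excluding N and T): {A, B, R, W}.
Backdoor paths from N to T:
  P1: N <- W -> A -> T
  P2: N <- W -> T
The empty set is not sufficient: P1 (N <- W -> A -> T) has no collider blocking it and no conditioned non-collider, so it is open.
Try {W}:
  P1: blocked at fork node W ∈ conditioning set.
  P2: blocked at fork node W ∈ conditioning set.
{W} contains no descendant of N and blocks every backdoor path.
No other singleton works — e.g. {R} leaves P1 open — so {W} is the unique smallest valid adjustment set.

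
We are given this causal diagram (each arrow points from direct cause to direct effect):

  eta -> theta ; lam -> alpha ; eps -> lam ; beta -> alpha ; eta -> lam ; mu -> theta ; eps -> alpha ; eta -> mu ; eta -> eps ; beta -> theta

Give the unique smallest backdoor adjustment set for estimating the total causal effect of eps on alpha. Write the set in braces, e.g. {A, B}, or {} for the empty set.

Variables eligible for adjustment (non-descendants of eps, excluding eps and alpha): {beta, eta, mu, theta}.
Backdoor paths from eps to alpha:
  P1: eps <- eta -> lam -> alpha
  P2: eps <- eta -> mu -> theta <- beta -> alpha
  P3: eps <- eta -> theta <- beta -> alpha
The empty set is not sufficient: P1 (eps <- eta -> lam -> alpha) has no collider blocking it and no conditioned non-collider, so it is open.
Try {eta}:
  P1: blocked at fork node eta ∈ conditioning set.
  P2: blocked at fork node eta ∈ conditioning set.
  P3: blocked at fork node eta ∈ conditioning set.
{eta} contains no descendant of eps and blocks every backdoor path.
No other singleton works — e.g. {beta} leaves P1 open — so {eta} is the unique smallest valid adjustment set.

{eta}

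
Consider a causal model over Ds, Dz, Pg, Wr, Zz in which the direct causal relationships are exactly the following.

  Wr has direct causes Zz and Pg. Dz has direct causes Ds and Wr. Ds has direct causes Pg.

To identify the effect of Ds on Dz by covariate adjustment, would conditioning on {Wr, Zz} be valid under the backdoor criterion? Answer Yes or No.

Yes

Backdoor paths from Ds to Dz (paths whose first edge points into Ds):
  P1: Ds <- Pg -> Wr -> Dz
Condition 1 (no descendant of Ds in the set): holds — descendants of Ds are {Dz}; none are in {Wr, Zz}.
Condition 2 (every backdoor path blocked by {Wr, Zz}):
  P1: blocked at chain node Wr ∈ conditioning set.
{Wr, Zz} satisfies the backdoor criterion.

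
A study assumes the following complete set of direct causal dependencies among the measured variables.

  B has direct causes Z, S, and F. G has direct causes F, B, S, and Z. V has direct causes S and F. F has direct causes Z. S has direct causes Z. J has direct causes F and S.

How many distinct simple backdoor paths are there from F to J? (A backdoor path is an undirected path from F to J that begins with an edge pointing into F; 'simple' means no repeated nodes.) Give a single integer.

A backdoor path from F to J is any simple undirected path whose first edge points into F (i.e. leaves F via a parent).
Parents of F: {Z}.
Enumerating:
  P1: F <- Z -> S -> J
  P2: F <- Z -> B <- S -> J
  P3: F <- Z -> B -> G <- S -> J
  P4: F <- Z -> G <- S -> J
  P5: F <- Z -> G <- B <- S -> J
That exhausts the simple backdoor paths. Count: 5.

5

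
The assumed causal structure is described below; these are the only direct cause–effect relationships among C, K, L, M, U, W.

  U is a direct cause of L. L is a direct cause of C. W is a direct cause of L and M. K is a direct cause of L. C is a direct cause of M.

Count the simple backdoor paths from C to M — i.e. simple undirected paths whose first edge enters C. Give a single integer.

A backdoor path from C to M is any simple undirected path whose first edge points into C (i.e. leaves C via a parent).
Parents of C: {L}.
Enumerating:
  P1: C <- L <- W -> M
That exhausts the simple backdoor paths. Count: 1.

1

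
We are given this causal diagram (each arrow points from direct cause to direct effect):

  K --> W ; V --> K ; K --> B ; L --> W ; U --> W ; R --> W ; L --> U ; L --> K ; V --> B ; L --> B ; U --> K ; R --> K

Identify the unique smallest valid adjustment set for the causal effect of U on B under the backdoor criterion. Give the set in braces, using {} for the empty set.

Variables eligible for adjustment (non-descendants of U, excluding U and B): {L, R, V}.
Backdoor paths from U to B:
  P1: U <- L -> K <- V -> B
  P2: U <- L -> K -> B
  P3: U <- L -> W <- R -> K <- V -> B
  P4: U <- L -> W <- R -> K -> B
  P5: U <- L -> W <- K <- V -> B
  P6: U <- L -> W <- K -> B
  P7: U <- L -> B
The empty set is not sufficient: P2 (U <- L -> K -> B) has no collider blocking it and no conditioned non-collider, so it is open.
Try {L}:
  P1: blocked at fork node L ∈ conditioning set.
  P2: blocked at fork node L ∈ conditioning set.
  P3: blocked at fork node L ∈ conditioning set.
  P4: blocked at fork node L ∈ conditioning set.
  P5: blocked at fork node L ∈ conditioning set.
  P6: blocked at fork node L ∈ conditioning set.
  P7: blocked at fork node L ∈ conditioning set.
{L} contains no descendant of U and blocks every backdoor path.
No other singleton works — e.g. {R} leaves P2 open — so {L} is the unique smallest valid adjustment set.

{L}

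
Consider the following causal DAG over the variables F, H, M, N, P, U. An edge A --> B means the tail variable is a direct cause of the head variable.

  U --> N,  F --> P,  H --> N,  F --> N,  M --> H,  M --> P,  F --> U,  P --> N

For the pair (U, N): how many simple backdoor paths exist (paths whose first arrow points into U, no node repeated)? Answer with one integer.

3

A backdoor path from U to N is any simple undirected path whose first edge points into U (i.e. leaves U via a parent).
Parents of U: {F}.
Enumerating:
  P1: U <- F -> P <- M -> H -> N
  P2: U <- F -> P -> N
  P3: U <- F -> N
That exhausts the simple backdoor paths. Count: 3.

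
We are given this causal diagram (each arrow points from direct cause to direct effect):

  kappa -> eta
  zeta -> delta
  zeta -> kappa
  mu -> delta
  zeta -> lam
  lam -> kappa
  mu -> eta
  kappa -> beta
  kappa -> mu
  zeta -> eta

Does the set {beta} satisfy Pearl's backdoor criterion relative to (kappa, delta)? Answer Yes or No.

Backdoor paths from kappa to delta (paths whose first edge points into kappa):
  P1: kappa <- zeta -> delta
  P2: kappa <- zeta -> eta <- mu -> delta
  P3: kappa <- lam <- zeta -> delta
  P4: kappa <- lam <- zeta -> eta <- mu -> delta
Condition 1 (no descendant of kappa in the set): FAILS — beta is a descendant of kappa.
Condition 2 (every backdoor path blocked by {beta}):
  P1: open — no interior node is in the conditioning set.
  P2: blocked at collider eta (neither it nor any descendant is in the conditioning set).
  P3: open — no interior node is in the conditioning set.
  P4: blocked at collider eta (neither it nor any descendant is in the conditioning set).
{beta} does not satisfy the backdoor criterion.

No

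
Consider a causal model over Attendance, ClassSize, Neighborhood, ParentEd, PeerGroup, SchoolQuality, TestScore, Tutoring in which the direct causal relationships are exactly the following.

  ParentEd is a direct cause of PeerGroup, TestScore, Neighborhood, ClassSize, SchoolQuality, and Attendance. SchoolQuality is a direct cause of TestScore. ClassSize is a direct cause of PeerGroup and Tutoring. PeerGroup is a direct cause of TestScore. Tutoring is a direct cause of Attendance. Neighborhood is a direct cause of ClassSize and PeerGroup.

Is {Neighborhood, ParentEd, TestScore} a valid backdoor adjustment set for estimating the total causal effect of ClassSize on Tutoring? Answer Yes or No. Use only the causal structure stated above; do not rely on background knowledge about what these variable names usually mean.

Backdoor paths from ClassSize to Tutoring (paths whose first edge points into ClassSize):
  P1: ClassSize <- ParentEd -> Attendance <- Tutoring
  P2: ClassSize <- Neighborhood <- ParentEd -> Attendance <- Tutoring
  P3: ClassSize <- Neighborhood -> PeerGroup <- ParentEd -> Attendance <- Tutoring
  P4: ClassSize <- Neighborhood -> PeerGroup -> TestScore <- ParentEd -> Attendance <- Tutoring
  P5: ClassSize <- Neighborhood -> PeerGroup -> TestScore <- SchoolQuality <- ParentEd -> Attendance <- Tutoring
Condition 1 (no descendant of ClassSize in the set): FAILS — TestScore is a descendant of ClassSize.
Condition 2 (every backdoor path blocked by {Neighborhood, ParentEd, TestScore}):
  P1: blocked at fork node ParentEd ∈ conditioning set.
  P2: blocked at chain node Neighborhood ∈ conditioning set.
  P3: blocked at fork node Neighborhood ∈ conditioning set.
  P4: blocked at fork node Neighborhood ∈ conditioning set.
  P5: blocked at fork node Neighborhood ∈ conditioning set.
{Neighborhood, ParentEd, TestScore} does not satisfy the backdoor criterion.

No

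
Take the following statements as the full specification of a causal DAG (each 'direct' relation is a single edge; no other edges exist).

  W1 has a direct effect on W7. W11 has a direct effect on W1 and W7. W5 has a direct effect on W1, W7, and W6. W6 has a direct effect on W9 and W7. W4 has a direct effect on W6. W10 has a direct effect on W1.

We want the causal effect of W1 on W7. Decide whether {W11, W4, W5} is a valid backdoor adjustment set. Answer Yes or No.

Backdoor paths from W1 to W7 (paths whose first edge points into W1):
  P1: W1 <- W5 -> W6 -> W7
  P2: W1 <- W5 -> W7
  P3: W1 <- W11 -> W7
Condition 1 (no descendant of W1 in the set): holds — descendants of W1 are {W7}; none are in {W11, W4, W5}.
Condition 2 (every backdoor path blocked by {W11, W4, W5}):
  P1: blocked at fork node W5 ∈ conditioning set.
  P2: blocked at fork node W5 ∈ conditioning set.
  P3: blocked at fork node W11 ∈ conditioning set.
{W11, W4, W5} satisfies the backdoor criterion.

Yes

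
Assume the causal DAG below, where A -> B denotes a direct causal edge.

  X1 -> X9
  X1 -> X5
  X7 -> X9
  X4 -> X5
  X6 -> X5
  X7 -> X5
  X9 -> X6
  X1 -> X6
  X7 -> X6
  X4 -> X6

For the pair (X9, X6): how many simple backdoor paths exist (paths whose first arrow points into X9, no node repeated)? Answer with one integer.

8

A backdoor path from X9 to X6 is any simple undirected path whose first edge points into X9 (i.e. leaves X9 via a parent).
Parents of X9: {X1, X7}.
Enumerating:
  P1: X9 <- X7 -> X6
  P2: X9 <- X7 -> X5 <- X4 -> X6
  P3: X9 <- X7 -> X5 <- X1 -> X6
  P4: X9 <- X7 -> X5 <- X6
  P5: X9 <- X1 -> X6
  P6: X9 <- X1 -> X5 <- X4 -> X6
  P7: X9 <- X1 -> X5 <- X7 -> X6
  P8: X9 <- X1 -> X5 <- X6
That exhausts the simple backdoor paths. Count: 8.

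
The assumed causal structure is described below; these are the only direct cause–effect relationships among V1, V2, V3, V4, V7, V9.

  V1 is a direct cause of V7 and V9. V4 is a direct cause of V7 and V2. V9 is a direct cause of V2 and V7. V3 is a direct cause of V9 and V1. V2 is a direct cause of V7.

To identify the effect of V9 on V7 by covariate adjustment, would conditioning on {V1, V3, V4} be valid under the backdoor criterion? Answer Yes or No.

Backdoor paths from V9 to V7 (paths whose first edge points into V9):
  P1: V9 <- V3 -> V1 -> V7
  P2: V9 <- V1 -> V7
Condition 1 (no descendant of V9 in the set): holds — descendants of V9 are {V2, V7}; none are in {V1, V3, V4}.
Condition 2 (every backdoor path blocked by {V1, V3, V4}):
  P1: blocked at fork node V3 ∈ conditioning set.
  P2: blocked at fork node V1 ∈ conditioning set.
{V1, V3, V4} satisfies the backdoor criterion.

Yes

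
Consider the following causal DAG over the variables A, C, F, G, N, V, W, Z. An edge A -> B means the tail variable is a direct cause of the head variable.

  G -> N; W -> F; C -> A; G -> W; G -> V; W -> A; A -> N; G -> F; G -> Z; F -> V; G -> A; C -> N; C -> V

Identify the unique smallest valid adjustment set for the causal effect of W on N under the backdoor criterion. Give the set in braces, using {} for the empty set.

{G}

Variables eligible for adjustment (non-descendants of W, excluding W and N): {C, G, Z}.
Backdoor paths from W to N:
  P1: W <- G -> F -> V <- C -> A -> N
  P2: W <- G -> F -> V <- C -> N
  P3: W <- G -> A <- C -> N
  P4: W <- G -> A -> N
  P5: W <- G -> N
  P6: W <- G -> V <- C -> A -> N
  P7: W <- G -> V <- C -> N
The empty set is not sufficient: P4 (W <- G -> A -> N) has no collider blocking it and no conditioned non-collider, so it is open.
Try {G}:
  P1: blocked at fork node G ∈ conditioning set.
  P2: blocked at fork node G ∈ conditioning set.
  P3: blocked at fork node G ∈ conditioning set.
  P4: blocked at fork node G ∈ conditioning set.
  P5: blocked at fork node G ∈ conditioning set.
  P6: blocked at fork node G ∈ conditioning set.
  P7: blocked at fork node G ∈ conditioning set.
{G} contains no descendant of W and blocks every backdoor path.
No other singleton works — e.g. {Z} leaves P4 open — so {G} is the unique smallest valid adjustment set.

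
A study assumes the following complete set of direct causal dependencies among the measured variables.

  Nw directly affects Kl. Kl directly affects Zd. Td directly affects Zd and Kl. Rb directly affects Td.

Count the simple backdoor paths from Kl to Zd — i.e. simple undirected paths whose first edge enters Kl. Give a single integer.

A backdoor path from Kl to Zd is any simple undirected path whose first edge points into Kl (i.e. leaves Kl via a parent).
Parents of Kl: {Nw, Td}.
Enumerating:
  P1: Kl <- Td -> Zd
That exhausts the simple backdoor paths. Count: 1.

1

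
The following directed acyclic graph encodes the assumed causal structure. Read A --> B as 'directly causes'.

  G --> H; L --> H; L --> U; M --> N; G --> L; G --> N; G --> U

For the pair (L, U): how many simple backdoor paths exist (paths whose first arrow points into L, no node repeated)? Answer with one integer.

A backdoor path from L to U is any simple undirected path whose first edge points into L (i.e. leaves L via a parent).
Parents of L: {G}.
Enumerating:
  P1: L <- G -> U
That exhausts the simple backdoor paths. Count: 1.

1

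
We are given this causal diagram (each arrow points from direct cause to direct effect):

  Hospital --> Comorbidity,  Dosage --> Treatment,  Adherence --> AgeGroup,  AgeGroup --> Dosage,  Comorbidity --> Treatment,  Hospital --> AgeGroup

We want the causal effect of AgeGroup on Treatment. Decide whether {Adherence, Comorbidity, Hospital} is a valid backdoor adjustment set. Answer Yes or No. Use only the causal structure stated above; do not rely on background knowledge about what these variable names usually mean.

Yes

Backdoor paths from AgeGroup to Treatment (paths whose first edge points into AgeGroup):
  P1: AgeGroup <- Hospital -> Comorbidity -> Treatment
Condition 1 (no descendant of AgeGroup in the set): holds — descendants of AgeGroup are {Dosage, Treatment}; none are in {Adherence, Comorbidity, Hospital}.
Condition 2 (every backdoor path blocked by {Adherence, Comorbidity, Hospital}):
  P1: blocked at fork node Hospital ∈ conditioning set.
{Adherence, Comorbidity, Hospital} satisfies the backdoor criterion.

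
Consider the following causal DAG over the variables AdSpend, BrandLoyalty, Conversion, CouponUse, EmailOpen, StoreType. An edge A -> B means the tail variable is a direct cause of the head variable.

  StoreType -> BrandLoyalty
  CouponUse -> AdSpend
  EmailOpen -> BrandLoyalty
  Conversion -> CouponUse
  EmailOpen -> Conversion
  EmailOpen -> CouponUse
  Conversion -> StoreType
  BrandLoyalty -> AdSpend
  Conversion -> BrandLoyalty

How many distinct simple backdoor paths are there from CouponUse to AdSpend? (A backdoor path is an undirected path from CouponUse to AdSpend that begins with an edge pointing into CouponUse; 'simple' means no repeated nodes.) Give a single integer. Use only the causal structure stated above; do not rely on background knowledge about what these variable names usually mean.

A backdoor path from CouponUse to AdSpend is any simple undirected path whose first edge points into CouponUse (i.e. leaves CouponUse via a parent).
Parents of CouponUse: {Conversion, EmailOpen}.
Enumerating:
  P1: CouponUse <- EmailOpen -> Conversion -> StoreType -> BrandLoyalty -> AdSpend
  P2: CouponUse <- EmailOpen -> Conversion -> BrandLoyalty -> AdSpend
  P3: CouponUse <- EmailOpen -> BrandLoyalty -> AdSpend
  P4: CouponUse <- Conversion <- EmailOpen -> BrandLoyalty -> AdSpend
  P5: CouponUse <- Conversion -> StoreType -> BrandLoyalty -> AdSpend
  P6: CouponUse <- Conversion -> BrandLoyalty -> AdSpend
That exhausts the simple backdoor paths. Count: 6.

6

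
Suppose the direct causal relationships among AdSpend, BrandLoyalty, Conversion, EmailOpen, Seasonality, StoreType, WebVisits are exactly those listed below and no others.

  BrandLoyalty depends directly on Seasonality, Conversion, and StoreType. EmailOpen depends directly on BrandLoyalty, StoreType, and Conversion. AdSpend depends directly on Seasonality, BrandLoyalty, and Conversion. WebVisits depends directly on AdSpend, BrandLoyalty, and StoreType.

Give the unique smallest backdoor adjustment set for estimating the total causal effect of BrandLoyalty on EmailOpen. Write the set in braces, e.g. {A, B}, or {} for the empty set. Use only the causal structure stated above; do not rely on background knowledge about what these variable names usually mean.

{Conversion, StoreType}

Variables eligible for adjustment (non-descendants of BrandLoyalty, excluding BrandLoyalty and EmailOpen): {Conversion, Seasonality, StoreType}.
Backdoor paths from BrandLoyalty to EmailOpen:
  P1: BrandLoyalty <- Seasonality -> AdSpend <- Conversion -> EmailOpen
  P2: BrandLoyalty <- Seasonality -> AdSpend -> WebVisits <- StoreType -> EmailOpen
  P3: BrandLoyalty <- Conversion -> AdSpend -> WebVisits <- StoreType -> EmailOpen
  P4: BrandLoyalty <- Conversion -> EmailOpen
  P5: BrandLoyalty <- StoreType -> WebVisits <- AdSpend <- Conversion -> EmailOpen
  P6: BrandLoyalty <- StoreType -> EmailOpen
The empty set is not sufficient: P4 (BrandLoyalty <- Conversion -> EmailOpen) has no collider blocking it and no conditioned non-collider, so it is open.
Try {Conversion, StoreType}:
  P1: blocked at collider AdSpend (neither it nor any descendant is in the conditioning set).
  P2: blocked at collider WebVisits (neither it nor any descendant is in the conditioning set).
  P3: blocked at fork node Conversion ∈ conditioning set.
  P4: blocked at fork node Conversion ∈ conditioning set.
  P5: blocked at fork node StoreType ∈ conditioning set.
  P6: blocked at fork node StoreType ∈ conditioning set.
{Conversion, StoreType} contains no descendant of BrandLoyalty and blocks every backdoor path.
Every element of {Conversion, StoreType} is needed (dropping Conversion leaves P4 open; dropping StoreType leaves P6 open), so no proper subset is valid.
Among all size-2 subsets of the eligible variables, only {Conversion, StoreType} blocks every backdoor path, so it is the unique smallest valid adjustment set.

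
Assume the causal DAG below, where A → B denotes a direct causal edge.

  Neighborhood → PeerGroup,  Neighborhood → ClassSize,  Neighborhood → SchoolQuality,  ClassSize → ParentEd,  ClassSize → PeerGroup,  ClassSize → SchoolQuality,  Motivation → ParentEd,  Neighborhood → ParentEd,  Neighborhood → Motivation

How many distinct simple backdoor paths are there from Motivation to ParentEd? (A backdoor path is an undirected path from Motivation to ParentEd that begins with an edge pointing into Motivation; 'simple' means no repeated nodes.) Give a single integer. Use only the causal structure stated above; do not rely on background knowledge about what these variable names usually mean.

4

A backdoor path from Motivation to ParentEd is any simple undirected path whose first edge points into Motivation (i.e. leaves Motivation via a parent).
Parents of Motivation: {Neighborhood}.
Enumerating:
  P1: Motivation <- Neighborhood -> ClassSize -> ParentEd
  P2: Motivation <- Neighborhood -> PeerGroup <- ClassSize -> ParentEd
  P3: Motivation <- Neighborhood -> SchoolQuality <- ClassSize -> ParentEd
  P4: Motivation <- Neighborhood -> ParentEd
That exhausts the simple backdoor paths. Count: 4.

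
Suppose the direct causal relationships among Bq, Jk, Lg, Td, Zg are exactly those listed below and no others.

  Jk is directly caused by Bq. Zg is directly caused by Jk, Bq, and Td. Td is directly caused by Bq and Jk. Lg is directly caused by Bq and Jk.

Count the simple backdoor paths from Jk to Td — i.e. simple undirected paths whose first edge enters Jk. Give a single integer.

2

A backdoor path from Jk to Td is any simple undirected path whose first edge points into Jk (i.e. leaves Jk via a parent).
Parents of Jk: {Bq}.
Enumerating:
  P1: Jk <- Bq -> Td
  P2: Jk <- Bq -> Zg <- Td
That exhausts the simple backdoor paths. Count: 2.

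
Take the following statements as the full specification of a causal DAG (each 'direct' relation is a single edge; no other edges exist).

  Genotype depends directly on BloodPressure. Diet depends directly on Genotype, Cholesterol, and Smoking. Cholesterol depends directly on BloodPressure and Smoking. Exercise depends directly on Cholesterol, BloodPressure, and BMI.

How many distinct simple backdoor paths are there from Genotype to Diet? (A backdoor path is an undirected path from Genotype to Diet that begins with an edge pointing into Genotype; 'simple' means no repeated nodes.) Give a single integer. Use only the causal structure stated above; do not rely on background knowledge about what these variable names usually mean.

4

A backdoor path from Genotype to Diet is any simple undirected path whose first edge points into Genotype (i.e. leaves Genotype via a parent).
Parents of Genotype: {BloodPressure}.
Enumerating:
  P1: Genotype <- BloodPressure -> Cholesterol <- Smoking -> Diet
  P2: Genotype <- BloodPressure -> Cholesterol -> Diet
  P3: Genotype <- BloodPressure -> Exercise <- Cholesterol <- Smoking -> Diet
  P4: Genotype <- BloodPressure -> Exercise <- Cholesterol -> Diet
That exhausts the simple backdoor paths. Count: 4.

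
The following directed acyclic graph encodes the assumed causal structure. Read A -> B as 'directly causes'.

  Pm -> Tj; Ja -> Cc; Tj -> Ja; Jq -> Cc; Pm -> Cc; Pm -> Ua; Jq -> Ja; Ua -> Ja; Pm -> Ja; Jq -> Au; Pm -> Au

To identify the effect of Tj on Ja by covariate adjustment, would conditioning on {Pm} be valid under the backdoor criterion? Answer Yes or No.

Backdoor paths from Tj to Ja (paths whose first edge points into Tj):
  P1: Tj <- Pm -> Ua -> Ja
  P2: Tj <- Pm -> Ja
  P3: Tj <- Pm -> Au <- Jq -> Ja
  P4: Tj <- Pm -> Au <- Jq -> Cc <- Ja
  P5: Tj <- Pm -> Cc <- Jq -> Ja
  P6: Tj <- Pm -> Cc <- Ja
Condition 1 (no descendant of Tj in the set): holds — descendants of Tj are {Cc, Ja}; none are in {Pm}.
Condition 2 (every backdoor path blocked by {Pm}):
  P1: blocked at fork node Pm ∈ conditioning set.
  P2: blocked at fork node Pm ∈ conditioning set.
  P3: blocked at fork node Pm ∈ conditioning set.
  P4: blocked at fork node Pm ∈ conditioning set.
  P5: blocked at fork node Pm ∈ conditioning set.
  P6: blocked at fork node Pm ∈ conditioning set.
{Pm} satisfies the backdoor criterion.

Yes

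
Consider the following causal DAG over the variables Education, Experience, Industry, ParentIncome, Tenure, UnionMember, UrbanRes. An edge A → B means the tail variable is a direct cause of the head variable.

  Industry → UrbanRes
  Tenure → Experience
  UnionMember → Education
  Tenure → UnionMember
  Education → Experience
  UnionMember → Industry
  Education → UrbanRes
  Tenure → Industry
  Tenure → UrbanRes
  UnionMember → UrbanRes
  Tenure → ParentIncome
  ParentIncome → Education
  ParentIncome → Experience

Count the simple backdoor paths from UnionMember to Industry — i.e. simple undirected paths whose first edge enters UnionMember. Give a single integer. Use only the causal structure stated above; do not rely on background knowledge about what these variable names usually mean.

A backdoor path from UnionMember to Industry is any simple undirected path whose first edge points into UnionMember (i.e. leaves UnionMember via a parent).
Parents of UnionMember: {Tenure}.
Enumerating:
  P1: UnionMember <- Tenure -> ParentIncome -> Education -> UrbanRes <- Industry
  P2: UnionMember <- Tenure -> ParentIncome -> Experience <- Education -> UrbanRes <- Industry
  P3: UnionMember <- Tenure -> Industry
  P4: UnionMember <- Tenure -> Experience <- ParentIncome -> Education -> UrbanRes <- Industry
  P5: UnionMember <- Tenure -> Experience <- Education -> UrbanRes <- Industry
  P6: UnionMember <- Tenure -> UrbanRes <- Industry
That exhausts the simple backdoor paths. Count: 6.

6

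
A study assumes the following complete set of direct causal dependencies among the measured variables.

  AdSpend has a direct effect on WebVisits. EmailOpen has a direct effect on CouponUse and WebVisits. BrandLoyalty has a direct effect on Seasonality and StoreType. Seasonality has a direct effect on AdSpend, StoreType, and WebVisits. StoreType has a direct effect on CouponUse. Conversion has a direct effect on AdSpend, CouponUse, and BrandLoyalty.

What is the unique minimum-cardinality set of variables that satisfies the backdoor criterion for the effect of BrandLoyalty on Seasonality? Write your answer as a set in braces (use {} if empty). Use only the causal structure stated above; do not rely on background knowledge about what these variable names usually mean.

Variables eligible for adjustment (non-descendants of BrandLoyalty, excluding BrandLoyalty and Seasonality): {Conversion, EmailOpen}.
Backdoor paths from BrandLoyalty to Seasonality:
  P1: BrandLoyalty <- Conversion -> AdSpend <- Seasonality
  P2: BrandLoyalty <- Conversion -> AdSpend -> WebVisits <- Seasonality
  P3: BrandLoyalty <- Conversion -> AdSpend -> WebVisits <- EmailOpen -> CouponUse <- StoreType <- Seasonality
  P4: BrandLoyalty <- Conversion -> CouponUse <- StoreType <- Seasonality
  P5: BrandLoyalty <- Conversion -> CouponUse <- EmailOpen -> WebVisits <- Seasonality
  P6: BrandLoyalty <- Conversion -> CouponUse <- EmailOpen -> WebVisits <- AdSpend <- Seasonality
Each backdoor path contains an unconditioned collider, so every path is already blocked with the empty conditioning set:
  P1: blocked at collider AdSpend (neither it nor any descendant is in the conditioning set).
  P2: blocked at collider WebVisits (neither it nor any descendant is in the conditioning set).
  P3: blocked at collider WebVisits (neither it nor any descendant is in the conditioning set).
  P4: blocked at collider CouponUse (neither it nor any descendant is in the conditioning set).
  P5: blocked at collider CouponUse (neither it nor any descendant is in the conditioning set).
  P6: blocked at collider CouponUse (neither it nor any descendant is in the conditioning set).
The empty set is therefore the unique smallest valid set.

{}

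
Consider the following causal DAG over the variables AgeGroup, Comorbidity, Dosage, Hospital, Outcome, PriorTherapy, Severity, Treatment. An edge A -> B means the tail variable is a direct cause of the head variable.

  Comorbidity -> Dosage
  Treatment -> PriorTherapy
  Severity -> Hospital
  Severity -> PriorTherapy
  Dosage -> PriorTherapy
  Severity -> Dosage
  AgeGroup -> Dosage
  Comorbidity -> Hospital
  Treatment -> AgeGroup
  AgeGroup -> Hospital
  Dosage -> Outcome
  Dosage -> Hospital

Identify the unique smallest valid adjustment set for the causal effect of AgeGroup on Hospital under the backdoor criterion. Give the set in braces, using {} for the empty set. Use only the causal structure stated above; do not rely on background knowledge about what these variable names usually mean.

{}

Variables eligible for adjustment (non-descendants of AgeGroup, excluding AgeGroup and Hospital): {Comorbidity, Severity, Treatment}.
Backdoor paths from AgeGroup to Hospital:
  P1: AgeGroup <- Treatment -> PriorTherapy <- Severity -> Dosage <- Comorbidity -> Hospital
  P2: AgeGroup <- Treatment -> PriorTherapy <- Severity -> Dosage -> Hospital
  P3: AgeGroup <- Treatment -> PriorTherapy <- Severity -> Hospital
  P4: AgeGroup <- Treatment -> PriorTherapy <- Dosage <- Comorbidity -> Hospital
  P5: AgeGroup <- Treatment -> PriorTherapy <- Dosage <- Severity -> Hospital
  P6: AgeGroup <- Treatment -> PriorTherapy <- Dosage -> Hospital
Each backdoor path contains an unconditioned collider, so every path is already blocked with the empty conditioning set:
  P1: blocked at collider PriorTherapy (neither it nor any descendant is in the conditioning set).
  P2: blocked at collider PriorTherapy (neither it nor any descendant is in the conditioning set).
  P3: blocked at collider PriorTherapy (neither it nor any descendant is in the conditioning set).
  P4: blocked at collider PriorTherapy (neither it nor any descendant is in the conditioning set).
  P5: blocked at collider PriorTherapy (neither it nor any descendant is in the conditioning set).
  P6: blocked at collider PriorTherapy (neither it nor any descendant is in the conditioning set).
The empty set is therefore the unique smallest valid set.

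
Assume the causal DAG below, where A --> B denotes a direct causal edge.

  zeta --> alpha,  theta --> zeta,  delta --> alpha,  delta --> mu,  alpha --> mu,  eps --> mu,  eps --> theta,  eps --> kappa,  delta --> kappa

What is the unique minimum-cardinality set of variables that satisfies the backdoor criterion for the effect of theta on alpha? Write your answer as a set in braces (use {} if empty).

Variables eligible for adjustment (non-descendants of theta, excluding theta and alpha): {delta, eps, kappa}.
Backdoor paths from theta to alpha:
  P1: theta <- eps -> mu <- delta -> alpha
  P2: theta <- eps -> mu <- alpha
  P3: theta <- eps -> kappa <- delta -> alpha
  P4: theta <- eps -> kappa <- delta -> mu <- alpha
Each backdoor path contains an unconditioned collider, so every path is already blocked with the empty conditioning set:
  P1: blocked at collider mu (neither it nor any descendant is in the conditioning set).
  P2: blocked at collider mu (neither it nor any descendant is in the conditioning set).
  P3: blocked at collider kappa (neither it nor any descendant is in the conditioning set).
  P4: blocked at collider kappa (neither it nor any descendant is in the conditioning set).
The empty set is therefore the unique smallest valid set.

{}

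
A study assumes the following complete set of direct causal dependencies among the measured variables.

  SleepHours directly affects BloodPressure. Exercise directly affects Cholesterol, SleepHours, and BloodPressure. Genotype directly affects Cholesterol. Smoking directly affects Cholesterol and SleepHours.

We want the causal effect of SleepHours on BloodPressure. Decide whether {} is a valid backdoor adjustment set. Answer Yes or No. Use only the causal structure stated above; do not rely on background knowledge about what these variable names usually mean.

Backdoor paths from SleepHours to BloodPressure (paths whose first edge points into SleepHours):
  P1: SleepHours <- Exercise -> BloodPressure
  P2: SleepHours <- Smoking -> Cholesterol <- Exercise -> BloodPressure
Condition 1 (no descendant of SleepHours in the set): holds — descendants of SleepHours are {BloodPressure}; none are in {}.
Condition 2 (every backdoor path blocked by {}):
  P1: open — no interior node is in the conditioning set.
  P2: blocked at collider Cholesterol (neither it nor any descendant is in the conditioning set).
{} does not satisfy the backdoor criterion.

No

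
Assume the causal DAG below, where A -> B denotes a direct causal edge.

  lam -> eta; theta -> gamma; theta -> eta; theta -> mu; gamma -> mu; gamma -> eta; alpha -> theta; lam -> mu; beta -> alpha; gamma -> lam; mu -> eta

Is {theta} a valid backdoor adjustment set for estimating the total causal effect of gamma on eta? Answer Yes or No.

Yes

Backdoor paths from gamma to eta (paths whose first edge points into gamma):
  P1: gamma <- theta -> mu <- lam -> eta
  P2: gamma <- theta -> mu -> eta
  P3: gamma <- theta -> eta
Condition 1 (no descendant of gamma in the set): holds — descendants of gamma are {eta, lam, mu}; none are in {theta}.
Condition 2 (every backdoor path blocked by {theta}):
  P1: blocked at fork node theta ∈ conditioning set.
  P2: blocked at fork node theta ∈ conditioning set.
  P3: blocked at fork node theta ∈ conditioning set.
{theta} satisfies the backdoor criterion.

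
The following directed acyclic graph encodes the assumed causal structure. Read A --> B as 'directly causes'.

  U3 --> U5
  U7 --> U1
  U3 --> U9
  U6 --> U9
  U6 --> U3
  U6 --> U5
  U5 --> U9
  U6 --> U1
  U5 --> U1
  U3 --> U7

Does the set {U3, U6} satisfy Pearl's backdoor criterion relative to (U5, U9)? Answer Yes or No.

Backdoor paths from U5 to U9 (paths whose first edge points into U5):
  P1: U5 <- U6 -> U3 -> U9
  P2: U5 <- U6 -> U9
  P3: U5 <- U6 -> U1 <- U7 <- U3 -> U9
  P4: U5 <- U3 <- U6 -> U9
  P5: U5 <- U3 -> U7 -> U1 <- U6 -> U9
  P6: U5 <- U3 -> U9
Condition 1 (no descendant of U5 in the set): holds — descendants of U5 are {U1, U9}; none are in {U3, U6}.
Condition 2 (every backdoor path blocked by {U3, U6}):
  P1: blocked at fork node U6 ∈ conditioning set.
  P2: blocked at fork node U6 ∈ conditioning set.
  P3: blocked at fork node U6 ∈ conditioning set.
  P4: blocked at chain node U3 ∈ conditioning set.
  P5: blocked at fork node U3 ∈ conditioning set.
  P6: blocked at fork node U3 ∈ conditioning set.
{U3, U6} satisfies the backdoor criterion.

Yes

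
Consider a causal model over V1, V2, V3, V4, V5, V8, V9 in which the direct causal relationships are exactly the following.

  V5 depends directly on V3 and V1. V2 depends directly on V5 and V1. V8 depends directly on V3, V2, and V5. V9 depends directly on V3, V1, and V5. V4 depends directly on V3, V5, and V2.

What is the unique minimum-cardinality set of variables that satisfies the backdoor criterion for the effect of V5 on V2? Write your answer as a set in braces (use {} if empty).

Variables eligible for adjustment (non-descendants of V5, excluding V5 and V2): {V1, V3}.
Backdoor paths from V5 to V2:
  P1: V5 <- V1 -> V2
  P2: V5 <- V1 -> V9 <- V3 -> V8 <- V2
  P3: V5 <- V1 -> V9 <- V3 -> V4 <- V2
  P4: V5 <- V3 -> V9 <- V1 -> V2
  P5: V5 <- V3 -> V8 <- V2
  P6: V5 <- V3 -> V4 <- V2
The empty set is not sufficient: P1 (V5 <- V1 -> V2) has no collider blocking it and no conditioned non-collider, so it is open.
Try {V1}:
  P1: blocked at fork node V1 ∈ conditioning set.
  P2: blocked at fork node V1 ∈ conditioning set.
  P3: blocked at fork node V1 ∈ conditioning set.
  P4: blocked at collider V9 (neither it nor any descendant is in the conditioning set).
  P5: blocked at collider V8 (neither it nor any descendant is in the conditioning set).
  P6: blocked at collider V4 (neither it nor any descendant is in the conditioning set).
{V1} contains no descendant of V5 and blocks every backdoor path.
No other singleton works — e.g. {V3} leaves P1 open — so {V1} is the unique smallest valid adjustment set.

{V1}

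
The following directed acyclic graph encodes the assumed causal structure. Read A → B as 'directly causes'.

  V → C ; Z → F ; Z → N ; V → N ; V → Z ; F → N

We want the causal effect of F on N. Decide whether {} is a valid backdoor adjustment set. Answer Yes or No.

Backdoor paths from F to N (paths whose first edge points into F):
  P1: F <- Z <- V -> N
  P2: F <- Z -> N
Condition 1 (no descendant of F in the set): holds — descendants of F are {N}; none are in {}.
Condition 2 (every backdoor path blocked by {}):
  P1: open — no interior node is in the conditioning set.
  P2: open — no interior node is in the conditioning set.
{} does not satisfy the backdoor criterion.

No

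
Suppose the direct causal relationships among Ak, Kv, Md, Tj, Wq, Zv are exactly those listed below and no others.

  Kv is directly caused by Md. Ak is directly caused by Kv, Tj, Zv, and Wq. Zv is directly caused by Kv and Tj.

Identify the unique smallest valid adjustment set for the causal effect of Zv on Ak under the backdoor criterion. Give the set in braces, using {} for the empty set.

Variables eligible for adjustment (non-descendants of Zv, excluding Zv and Ak): {Kv, Md, Tj, Wq}.
Backdoor paths from Zv to Ak:
  P1: Zv <- Tj -> Ak
  P2: Zv <- Kv -> Ak
The empty set is not sufficient: P1 (Zv <- Tj -> Ak) has no collider blocking it and no conditioned non-collider, so it is open.
Try {Kv, Tj}:
  P1: blocked at fork node Tj ∈ conditioning set.
  P2: blocked at fork node Kv ∈ conditioning set.
{Kv, Tj} contains no descendant of Zv and blocks every backdoor path.
Every element of {Kv, Tj} is needed (dropping Kv leaves P2 open; dropping Tj leaves P1 open), so no proper subset is valid.
Among all size-2 subsets of the eligible variables, only {Kv, Tj} blocks every backdoor path, so it is the unique smallest valid adjustment set.

{Kv, Tj}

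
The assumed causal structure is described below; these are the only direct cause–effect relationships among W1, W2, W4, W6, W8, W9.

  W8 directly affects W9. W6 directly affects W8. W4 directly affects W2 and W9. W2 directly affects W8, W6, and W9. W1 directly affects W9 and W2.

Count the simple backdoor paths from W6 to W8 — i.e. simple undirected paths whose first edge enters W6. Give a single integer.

A backdoor path from W6 to W8 is any simple undirected path whose first edge points into W6 (i.e. leaves W6 via a parent).
Parents of W6: {W2}.
Enumerating:
  P1: W6 <- W2 <- W1 -> W9 <- W8
  P2: W6 <- W2 <- W4 -> W9 <- W8
  P3: W6 <- W2 -> W8
  P4: W6 <- W2 -> W9 <- W8
That exhausts the simple backdoor paths. Count: 4.

4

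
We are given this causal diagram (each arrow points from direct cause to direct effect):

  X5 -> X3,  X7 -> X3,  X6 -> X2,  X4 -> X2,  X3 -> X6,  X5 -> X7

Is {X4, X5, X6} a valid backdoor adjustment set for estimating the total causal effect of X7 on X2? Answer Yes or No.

Backdoor paths from X7 to X2 (paths whose first edge points into X7):
  P1: X7 <- X5 -> X3 -> X6 -> X2
Condition 1 (no descendant of X7 in the set): FAILS — X6 is a descendant of X7.
Condition 2 (every backdoor path blocked by {X4, X5, X6}):
  P1: blocked at fork node X5 ∈ conditioning set.
{X4, X5, X6} does not satisfy the backdoor criterion.

No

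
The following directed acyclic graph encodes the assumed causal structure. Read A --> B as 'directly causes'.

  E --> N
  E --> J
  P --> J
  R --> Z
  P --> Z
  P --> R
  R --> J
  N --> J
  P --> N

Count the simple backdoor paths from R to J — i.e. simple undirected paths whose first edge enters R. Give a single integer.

3

A backdoor path from R to J is any simple undirected path whose first edge points into R (i.e. leaves R via a parent).
Parents of R: {P}.
Enumerating:
  P1: R <- P -> N <- E -> J
  P2: R <- P -> N -> J
  P3: R <- P -> J
That exhausts the simple backdoor paths. Count: 3.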